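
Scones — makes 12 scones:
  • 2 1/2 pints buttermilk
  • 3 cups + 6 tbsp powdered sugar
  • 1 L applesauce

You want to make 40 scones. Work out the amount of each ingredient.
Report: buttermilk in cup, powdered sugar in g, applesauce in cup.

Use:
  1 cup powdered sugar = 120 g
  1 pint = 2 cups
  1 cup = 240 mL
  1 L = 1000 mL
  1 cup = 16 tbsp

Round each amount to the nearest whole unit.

buttermilk: 17 cup; powdered sugar: 1350 g; applesauce: 14 cup

Scaling factor: 40/12 = 10/3.
buttermilk: 2.5 pint × 10/3 × 2 cup/pint ≈ 17 cup
powdered sugar: (3 cup + 6 tbsp = 3.375 cup) × 10/3 × 120 g/cup = 1350 g
applesauce: 1 L × 10/3 × 1000 mL/L ÷ 240 mL/cup ≈ 14 cup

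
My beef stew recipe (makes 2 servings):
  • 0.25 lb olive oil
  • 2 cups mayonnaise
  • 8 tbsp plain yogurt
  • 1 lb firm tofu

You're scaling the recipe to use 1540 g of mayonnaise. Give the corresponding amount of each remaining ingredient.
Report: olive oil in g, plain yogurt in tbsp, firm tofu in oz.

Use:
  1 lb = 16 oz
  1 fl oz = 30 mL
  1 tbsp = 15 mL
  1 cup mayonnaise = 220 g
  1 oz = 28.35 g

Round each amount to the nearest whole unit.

The original recipe has 440 g of mayonnaise, so the scaling factor is 1540 ÷ 440 = 7/2 = 3.5.
olive oil: 0.25 lb × 7/2 × 16 oz/lb × 28.35 g/oz ≈ 397 g
plain yogurt: 8 tbsp × 7/2 = 28 tbsp
firm tofu: 1 lb × 7/2 × 16 oz/lb = 56 oz

olive oil: 397 g; plain yogurt: 28 tbsp; firm tofu: 56 oz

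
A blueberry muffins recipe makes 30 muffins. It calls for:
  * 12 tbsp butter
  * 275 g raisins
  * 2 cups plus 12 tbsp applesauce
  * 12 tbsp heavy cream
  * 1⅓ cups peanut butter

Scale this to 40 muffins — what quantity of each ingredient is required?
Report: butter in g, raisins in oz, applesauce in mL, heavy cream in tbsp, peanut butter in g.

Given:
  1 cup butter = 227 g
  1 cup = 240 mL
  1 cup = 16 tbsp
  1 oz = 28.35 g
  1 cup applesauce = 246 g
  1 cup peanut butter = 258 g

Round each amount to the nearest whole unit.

Scaling factor: 40/30 = 4/3.
butter: 12 tbsp × 4/3 ÷ 16 tbsp/cup × 227 g/cup = 227 g
raisins: 275 g × 4/3 ÷ 28.35 g/oz ≈ 13 oz
applesauce: (2 cup + 12 tbsp = 2.75 cup) × 4/3 × 240 mL/cup = 880 mL
heavy cream: 12 tbsp × 4/3 = 16 tbsp
peanut butter: 4/3 cup × 4/3 × 258 g/cup ≈ 459 g

butter: 227 g; raisins: 13 oz; applesauce: 880 mL; heavy cream: 16 tbsp; peanut butter: 459 g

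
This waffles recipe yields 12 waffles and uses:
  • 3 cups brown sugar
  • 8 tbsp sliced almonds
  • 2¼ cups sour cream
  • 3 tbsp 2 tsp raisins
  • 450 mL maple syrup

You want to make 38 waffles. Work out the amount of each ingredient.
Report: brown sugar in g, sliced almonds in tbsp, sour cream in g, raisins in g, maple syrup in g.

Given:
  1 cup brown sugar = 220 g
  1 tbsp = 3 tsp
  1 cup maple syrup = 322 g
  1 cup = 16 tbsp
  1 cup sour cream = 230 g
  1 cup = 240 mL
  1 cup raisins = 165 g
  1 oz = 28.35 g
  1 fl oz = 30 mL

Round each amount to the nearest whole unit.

brown sugar: 2090 g; sliced almonds: 25 tbsp; sour cream: 1639 g; raisins: 120 g; maple syrup: 1912 g

Scaling factor: 38/12 = 19/6.
brown sugar: 3 cup × 19/6 × 220 g/cup = 2090 g
sliced almonds: 8 tbsp × 19/6 ≈ 25 tbsp
sour cream: 2.25 cup × 19/6 × 230 g/cup ≈ 1639 g
raisins: (3 tbsp + 2 tsp = 11/3 tbsp) × 19/6 ÷ 16 tbsp/cup × 165 g/cup ≈ 120 g
maple syrup: 450 mL × 19/6 ÷ 240 mL/cup × 322 g/cup ≈ 1912 g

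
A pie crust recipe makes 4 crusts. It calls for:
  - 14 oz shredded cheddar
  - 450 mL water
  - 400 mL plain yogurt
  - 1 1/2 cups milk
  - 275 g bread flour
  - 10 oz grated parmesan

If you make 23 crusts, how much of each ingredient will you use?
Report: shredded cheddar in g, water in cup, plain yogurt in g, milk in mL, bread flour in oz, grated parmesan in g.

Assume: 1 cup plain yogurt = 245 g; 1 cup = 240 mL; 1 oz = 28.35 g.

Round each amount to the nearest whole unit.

shredded cheddar: 2282 g; water: 11 cup; plain yogurt: 2348 g; milk: 2070 mL; bread flour: 56 oz; grated parmesan: 1630 g

Scaling factor: 23/4 = 5.75.
shredded cheddar: 14 oz × 23/4 × 28.35 g/oz ≈ 2282 g
water: 450 mL × 23/4 ÷ 240 mL/cup ≈ 11 cup
plain yogurt: 400 mL × 23/4 ÷ 240 mL/cup × 245 g/cup ≈ 2348 g
milk: 1.5 cup × 23/4 × 240 mL/cup = 2070 mL
bread flour: 275 g × 23/4 ÷ 28.35 g/oz ≈ 56 oz
grated parmesan: 10 oz × 23/4 × 28.35 g/oz ≈ 1630 g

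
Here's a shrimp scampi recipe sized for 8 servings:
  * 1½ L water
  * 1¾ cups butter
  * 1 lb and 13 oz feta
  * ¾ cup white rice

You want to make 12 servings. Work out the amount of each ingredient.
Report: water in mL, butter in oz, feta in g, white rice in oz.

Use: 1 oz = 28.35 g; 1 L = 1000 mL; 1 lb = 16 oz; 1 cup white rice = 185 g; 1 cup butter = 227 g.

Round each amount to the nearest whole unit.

Scaling factor: 12/8 = 3/2 = 1.5.
water: 1.5 L × 3/2 × 1000 mL/L = 2250 mL
butter: 1.75 cup × 3/2 × 227 g/cup ÷ 28.35 g/oz ≈ 21 oz
feta: (1 lb + 13 oz = 1.8125 lb) × 3/2 × 16 oz/lb × 28.35 g/oz ≈ 1233 g
white rice: 0.75 cup × 3/2 × 185 g/cup ÷ 28.35 g/oz ≈ 7 oz

water: 2250 mL; butter: 21 oz; feta: 1233 g; white rice: 7 oz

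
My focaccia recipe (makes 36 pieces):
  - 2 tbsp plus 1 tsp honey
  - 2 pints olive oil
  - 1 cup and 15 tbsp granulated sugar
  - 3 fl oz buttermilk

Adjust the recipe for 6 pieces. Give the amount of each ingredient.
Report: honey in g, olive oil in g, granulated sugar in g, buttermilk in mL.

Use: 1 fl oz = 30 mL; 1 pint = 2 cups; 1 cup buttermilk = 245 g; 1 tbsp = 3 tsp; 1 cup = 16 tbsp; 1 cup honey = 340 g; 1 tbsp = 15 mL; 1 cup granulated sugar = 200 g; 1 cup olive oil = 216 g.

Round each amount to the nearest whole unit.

Scaling factor: 6/36 = 1/6.
honey: (2 tbsp + 1 tsp = 7/3 tbsp) × 1/6 ÷ 16 tbsp/cup × 340 g/cup ≈ 8 g
olive oil: 2 pint × 1/6 × 2 cup/pint × 216 g/cup = 144 g
granulated sugar: (1 cup + 15 tbsp = 1.9375 cup) × 1/6 × 200 g/cup ≈ 65 g
buttermilk: 3 fl oz × 1/6 × 30 mL/fl oz = 15 mL

honey: 8 g; olive oil: 144 g; granulated sugar: 65 g; buttermilk: 15 mL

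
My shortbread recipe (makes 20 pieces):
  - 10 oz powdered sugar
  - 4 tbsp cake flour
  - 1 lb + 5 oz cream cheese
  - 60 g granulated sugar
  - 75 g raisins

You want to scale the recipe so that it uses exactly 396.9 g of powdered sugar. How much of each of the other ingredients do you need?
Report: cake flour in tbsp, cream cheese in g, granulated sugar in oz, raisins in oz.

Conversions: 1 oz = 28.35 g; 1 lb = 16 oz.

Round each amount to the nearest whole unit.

The original recipe has 283.5 g of powdered sugar, so the scaling factor is 396.9 ÷ 283.5 = 7/5 = 1.4.
cake flour: 4 tbsp × 7/5 ≈ 6 tbsp
cream cheese: (1 lb + 5 oz = 1.3125 lb) × 7/5 × 16 oz/lb × 28.35 g/oz ≈ 833 g
granulated sugar: 60 g × 7/5 ÷ 28.35 g/oz ≈ 3 oz
raisins: 75 g × 7/5 ÷ 28.35 g/oz ≈ 4 oz

cake flour: 6 tbsp; cream cheese: 833 g; granulated sugar: 3 oz; raisins: 4 oz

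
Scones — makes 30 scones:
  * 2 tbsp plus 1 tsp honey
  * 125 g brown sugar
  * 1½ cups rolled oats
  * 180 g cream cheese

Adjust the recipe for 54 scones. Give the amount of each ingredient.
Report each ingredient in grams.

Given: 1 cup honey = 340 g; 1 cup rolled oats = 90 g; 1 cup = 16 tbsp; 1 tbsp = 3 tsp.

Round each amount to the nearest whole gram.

Scaling factor: 54/30 = 9/5 = 1.8.
honey: (2 tbsp + 1 tsp = 7/3 tbsp) × 9/5 ÷ 16 tbsp/cup × 340 g/cup ≈ 89 g
brown sugar: 125 g × 9/5 = 225 g
rolled oats: 1.5 cup × 9/5 × 90 g/cup = 243 g
cream cheese: 180 g × 9/5 = 324 g

honey: 89 g; brown sugar: 225 g; rolled oats: 243 g; cream cheese: 324 g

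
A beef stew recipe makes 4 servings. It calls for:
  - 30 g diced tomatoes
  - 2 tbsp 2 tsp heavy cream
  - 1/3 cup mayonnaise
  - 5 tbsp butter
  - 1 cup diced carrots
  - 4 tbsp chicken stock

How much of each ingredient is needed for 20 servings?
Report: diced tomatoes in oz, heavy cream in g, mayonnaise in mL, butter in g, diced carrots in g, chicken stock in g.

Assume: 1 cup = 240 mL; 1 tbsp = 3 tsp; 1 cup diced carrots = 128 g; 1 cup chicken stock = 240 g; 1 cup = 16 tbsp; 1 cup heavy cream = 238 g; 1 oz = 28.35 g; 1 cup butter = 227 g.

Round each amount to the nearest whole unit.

Scaling factor: 20/4 = 5.
diced tomatoes: 30 g × 5 ÷ 28.35 g/oz ≈ 5 oz
heavy cream: (2 tbsp + 2 tsp = 8/3 tbsp) × 5 ÷ 16 tbsp/cup × 238 g/cup ≈ 198 g
mayonnaise: 1/3 cup × 5 × 240 mL/cup = 400 mL
butter: 5 tbsp × 5 ÷ 16 tbsp/cup × 227 g/cup ≈ 355 g
diced carrots: 1 cup × 5 × 128 g/cup = 640 g
chicken stock: 4 tbsp × 5 ÷ 16 tbsp/cup × 240 g/cup = 300 g

diced tomatoes: 5 oz; heavy cream: 198 g; mayonnaise: 400 mL; butter: 355 g; diced carrots: 640 g; chicken stock: 300 g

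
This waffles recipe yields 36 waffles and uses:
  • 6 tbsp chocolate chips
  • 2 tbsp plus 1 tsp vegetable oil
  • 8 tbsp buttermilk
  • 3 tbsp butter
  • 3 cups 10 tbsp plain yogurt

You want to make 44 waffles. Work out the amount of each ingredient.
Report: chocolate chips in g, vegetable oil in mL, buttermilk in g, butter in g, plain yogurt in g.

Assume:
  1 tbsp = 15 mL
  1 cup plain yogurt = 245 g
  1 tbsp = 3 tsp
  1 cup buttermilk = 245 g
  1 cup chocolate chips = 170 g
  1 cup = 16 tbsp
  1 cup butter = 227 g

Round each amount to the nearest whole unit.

Scaling factor: 44/36 = 11/9.
chocolate chips: 6 tbsp × 11/9 ÷ 16 tbsp/cup × 170 g/cup ≈ 78 g
vegetable oil: (2 tbsp + 1 tsp = 7/3 tbsp) × 11/9 × 15 mL/tbsp ≈ 43 mL
buttermilk: 8 tbsp × 11/9 ÷ 16 tbsp/cup × 245 g/cup ≈ 150 g
butter: 3 tbsp × 11/9 ÷ 16 tbsp/cup × 227 g/cup ≈ 52 g
plain yogurt: (3 cup + 10 tbsp = 3.625 cup) × 11/9 × 245 g/cup ≈ 1085 g

chocolate chips: 78 g; vegetable oil: 43 mL; buttermilk: 150 g; butter: 52 g; plain yogurt: 1085 g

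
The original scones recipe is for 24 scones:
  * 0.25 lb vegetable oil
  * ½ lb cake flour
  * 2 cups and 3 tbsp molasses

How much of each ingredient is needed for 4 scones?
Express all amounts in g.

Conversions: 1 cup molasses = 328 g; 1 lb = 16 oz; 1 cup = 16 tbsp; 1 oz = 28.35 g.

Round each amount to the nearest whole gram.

vegetable oil: 19 g; cake flour: 38 g; molasses: 120 g

Scaling factor: 4/24 = 1/6.
vegetable oil: 0.25 lb × 1/6 × 16 oz/lb × 28.35 g/oz ≈ 19 g
cake flour: 0.5 lb × 1/6 × 16 oz/lb × 28.35 g/oz ≈ 38 g
molasses: (2 cup + 3 tbsp = 2.1875 cup) × 1/6 × 328 g/cup ≈ 120 g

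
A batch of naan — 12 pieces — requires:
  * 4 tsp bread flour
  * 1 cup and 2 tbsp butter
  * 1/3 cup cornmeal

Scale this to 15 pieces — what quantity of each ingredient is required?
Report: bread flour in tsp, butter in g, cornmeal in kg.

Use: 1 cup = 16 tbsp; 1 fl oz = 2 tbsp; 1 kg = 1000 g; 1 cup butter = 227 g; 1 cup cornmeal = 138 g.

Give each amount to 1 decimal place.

bread flour: 5.0 tsp; butter: 319.2 g; cornmeal: 0.1 kg

Scaling factor: 15/12 = 5/4 = 1.25.
bread flour: 4 tsp × 5/4 = 5.0 tsp
butter: (1 cup + 2 tbsp = 1.125 cup) × 5/4 × 227 g/cup ≈ 319.2 g
cornmeal: 1/3 cup × 5/4 × 138 g/cup ÷ 1000 g/kg ≈ 0.1 kg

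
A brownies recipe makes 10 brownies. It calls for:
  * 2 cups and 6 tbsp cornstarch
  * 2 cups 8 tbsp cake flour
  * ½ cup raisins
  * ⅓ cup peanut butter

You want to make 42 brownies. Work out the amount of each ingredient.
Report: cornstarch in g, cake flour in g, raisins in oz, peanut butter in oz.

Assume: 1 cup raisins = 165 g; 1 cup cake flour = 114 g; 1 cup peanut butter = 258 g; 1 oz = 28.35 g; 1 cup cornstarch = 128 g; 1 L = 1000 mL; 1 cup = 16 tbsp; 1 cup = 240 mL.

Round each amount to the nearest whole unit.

Scaling factor: 42/10 = 21/5 = 4.2.
cornstarch: (2 cup + 6 tbsp = 2.375 cup) × 21/5 × 128 g/cup ≈ 1277 g
cake flour: (2 cup + 8 tbsp = 2.5 cup) × 21/5 × 114 g/cup = 1197 g
raisins: 0.5 cup × 21/5 × 165 g/cup ÷ 28.35 g/oz ≈ 12 oz
peanut butter: 1/3 cup × 21/5 × 258 g/cup ÷ 28.35 g/oz ≈ 13 oz

cornstarch: 1277 g; cake flour: 1197 g; raisins: 12 oz; peanut butter: 13 oz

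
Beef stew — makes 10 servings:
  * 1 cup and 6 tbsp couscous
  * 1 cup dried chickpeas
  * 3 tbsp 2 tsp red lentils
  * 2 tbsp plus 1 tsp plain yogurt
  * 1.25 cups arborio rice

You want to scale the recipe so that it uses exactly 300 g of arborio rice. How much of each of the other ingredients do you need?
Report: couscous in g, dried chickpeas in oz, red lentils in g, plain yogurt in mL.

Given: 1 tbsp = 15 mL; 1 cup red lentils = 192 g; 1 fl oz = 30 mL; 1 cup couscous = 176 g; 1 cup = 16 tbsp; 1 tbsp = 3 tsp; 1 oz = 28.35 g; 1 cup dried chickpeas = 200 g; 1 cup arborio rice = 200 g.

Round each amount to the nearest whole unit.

couscous: 290 g; dried chickpeas: 8 oz; red lentils: 53 g; plain yogurt: 42 mL

The original recipe has 250 g of arborio rice, so the scaling factor is 300 ÷ 250 = 6/5 = 1.2.
couscous: (1 cup + 6 tbsp = 1.375 cup) × 6/5 × 176 g/cup ≈ 290 g
dried chickpeas: 1 cup × 6/5 × 200 g/cup ÷ 28.35 g/oz ≈ 8 oz
red lentils: (3 tbsp + 2 tsp = 11/3 tbsp) × 6/5 ÷ 16 tbsp/cup × 192 g/cup ≈ 53 g
plain yogurt: (2 tbsp + 1 tsp = 7/3 tbsp) × 6/5 × 15 mL/tbsp = 42 mL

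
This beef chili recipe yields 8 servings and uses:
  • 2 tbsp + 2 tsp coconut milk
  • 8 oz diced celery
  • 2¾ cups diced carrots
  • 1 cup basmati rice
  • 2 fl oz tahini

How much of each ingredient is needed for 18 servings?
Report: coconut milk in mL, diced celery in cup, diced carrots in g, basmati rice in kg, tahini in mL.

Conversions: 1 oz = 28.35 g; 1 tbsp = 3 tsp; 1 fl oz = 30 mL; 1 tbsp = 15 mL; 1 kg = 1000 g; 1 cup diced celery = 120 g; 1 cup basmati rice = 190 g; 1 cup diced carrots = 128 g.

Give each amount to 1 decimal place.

Scaling factor: 18/8 = 9/4 = 2.25.
coconut milk: (2 tbsp + 2 tsp = 8/3 tbsp) × 9/4 × 15 mL/tbsp = 90.0 mL
diced celery: 8 oz × 9/4 × 28.35 g/oz ÷ 120 g/cup ≈ 4.3 cup
diced carrots: 2.75 cup × 9/4 × 128 g/cup = 792.0 g
basmati rice: 1 cup × 9/4 × 190 g/cup ÷ 1000 g/kg ≈ 0.4 kg
tahini: 2 fl oz × 9/4 × 30 mL/fl oz = 135.0 mL

coconut milk: 90.0 mL; diced celery: 4.3 cup; diced carrots: 792.0 g; basmati rice: 0.4 kg; tahini: 135.0 mL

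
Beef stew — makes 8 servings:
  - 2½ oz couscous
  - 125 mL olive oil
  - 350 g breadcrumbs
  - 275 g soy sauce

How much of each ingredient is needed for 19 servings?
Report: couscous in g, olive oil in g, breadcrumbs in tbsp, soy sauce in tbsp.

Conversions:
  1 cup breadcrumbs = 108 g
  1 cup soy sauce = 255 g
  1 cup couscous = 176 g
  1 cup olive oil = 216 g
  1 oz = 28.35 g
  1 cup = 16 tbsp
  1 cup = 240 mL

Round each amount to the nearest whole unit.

couscous: 168 g; olive oil: 267 g; breadcrumbs: 123 tbsp; soy sauce: 41 tbsp

Scaling factor: 19/8 = 2.375.
couscous: 2.5 oz × 19/8 × 28.35 g/oz ≈ 168 g
olive oil: 125 mL × 19/8 ÷ 240 mL/cup × 216 g/cup ≈ 267 g
breadcrumbs: 350 g × 19/8 ÷ 108 g/cup × 16 tbsp/cup ≈ 123 tbsp
soy sauce: 275 g × 19/8 ÷ 255 g/cup × 16 tbsp/cup ≈ 41 tbsp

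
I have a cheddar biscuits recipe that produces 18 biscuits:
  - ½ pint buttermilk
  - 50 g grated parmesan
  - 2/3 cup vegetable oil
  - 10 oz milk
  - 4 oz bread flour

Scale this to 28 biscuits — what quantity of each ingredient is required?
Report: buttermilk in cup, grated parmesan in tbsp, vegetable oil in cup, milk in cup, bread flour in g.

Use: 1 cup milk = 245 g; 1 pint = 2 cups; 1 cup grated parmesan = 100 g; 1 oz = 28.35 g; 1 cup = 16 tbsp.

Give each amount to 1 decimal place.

Scaling factor: 28/18 = 14/9.
buttermilk: 0.5 pint × 14/9 × 2 cup/pint ≈ 1.6 cup
grated parmesan: 50 g × 14/9 ÷ 100 g/cup × 16 tbsp/cup ≈ 12.4 tbsp
vegetable oil: 2/3 cup × 14/9 ≈ 1.0 cup
milk: 10 oz × 14/9 × 28.35 g/oz ÷ 245 g/cup = 1.8 cup
bread flour: 4 oz × 14/9 × 28.35 g/oz = 176.4 g

buttermilk: 1.6 cup; grated parmesan: 12.4 tbsp; vegetable oil: 1.0 cup; milk: 1.8 cup; bread flour: 176.4 g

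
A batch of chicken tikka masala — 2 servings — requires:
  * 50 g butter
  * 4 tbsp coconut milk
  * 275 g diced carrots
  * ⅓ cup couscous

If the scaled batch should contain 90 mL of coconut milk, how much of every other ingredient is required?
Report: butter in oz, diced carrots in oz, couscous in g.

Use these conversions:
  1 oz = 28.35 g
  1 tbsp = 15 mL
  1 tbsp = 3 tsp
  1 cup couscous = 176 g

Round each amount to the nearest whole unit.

The original recipe has 60 mL of coconut milk, so the scaling factor is 90 ÷ 60 = 3/2 = 1.5.
butter: 50 g × 3/2 ÷ 28.35 g/oz ≈ 3 oz
diced carrots: 275 g × 3/2 ÷ 28.35 g/oz ≈ 15 oz
couscous: 1/3 cup × 3/2 × 176 g/cup = 88 g

butter: 3 oz; diced carrots: 15 oz; couscous: 88 g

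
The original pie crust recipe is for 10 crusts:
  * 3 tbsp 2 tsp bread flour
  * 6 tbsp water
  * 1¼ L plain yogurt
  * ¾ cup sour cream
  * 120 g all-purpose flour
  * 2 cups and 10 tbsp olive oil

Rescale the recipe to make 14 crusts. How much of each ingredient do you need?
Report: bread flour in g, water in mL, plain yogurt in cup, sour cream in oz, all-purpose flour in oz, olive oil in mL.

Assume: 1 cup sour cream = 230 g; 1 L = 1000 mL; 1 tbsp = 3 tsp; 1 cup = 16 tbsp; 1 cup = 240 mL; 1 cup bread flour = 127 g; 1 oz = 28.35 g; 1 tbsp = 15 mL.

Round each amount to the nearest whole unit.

bread flour: 41 g; water: 126 mL; plain yogurt: 7 cup; sour cream: 9 oz; all-purpose flour: 6 oz; olive oil: 882 mL

Scaling factor: 14/10 = 7/5 = 1.4.
bread flour: (3 tbsp + 2 tsp = 11/3 tbsp) × 7/5 ÷ 16 tbsp/cup × 127 g/cup ≈ 41 g
water: 6 tbsp × 7/5 × 15 mL/tbsp = 126 mL
plain yogurt: 1.25 L × 7/5 × 1000 mL/L ÷ 240 mL/cup ≈ 7 cup
sour cream: 0.75 cup × 7/5 × 230 g/cup ÷ 28.35 g/oz ≈ 9 oz
all-purpose flour: 120 g × 7/5 ÷ 28.35 g/oz ≈ 6 oz
olive oil: (2 cup + 10 tbsp = 2.625 cup) × 7/5 × 240 mL/cup = 882 mL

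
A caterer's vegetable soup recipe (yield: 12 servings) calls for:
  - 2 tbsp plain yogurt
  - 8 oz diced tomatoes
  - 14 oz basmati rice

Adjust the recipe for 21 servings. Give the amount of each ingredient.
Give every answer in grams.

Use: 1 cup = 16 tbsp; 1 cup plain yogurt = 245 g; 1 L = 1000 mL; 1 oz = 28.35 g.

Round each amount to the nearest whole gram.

plain yogurt: 54 g; diced tomatoes: 397 g; basmati rice: 695 g

Scaling factor: 21/12 = 7/4 = 1.75.
plain yogurt: 2 tbsp × 7/4 ÷ 16 tbsp/cup × 245 g/cup ≈ 54 g
diced tomatoes: 8 oz × 7/4 × 28.35 g/oz ≈ 397 g
basmati rice: 14 oz × 7/4 × 28.35 g/oz ≈ 695 g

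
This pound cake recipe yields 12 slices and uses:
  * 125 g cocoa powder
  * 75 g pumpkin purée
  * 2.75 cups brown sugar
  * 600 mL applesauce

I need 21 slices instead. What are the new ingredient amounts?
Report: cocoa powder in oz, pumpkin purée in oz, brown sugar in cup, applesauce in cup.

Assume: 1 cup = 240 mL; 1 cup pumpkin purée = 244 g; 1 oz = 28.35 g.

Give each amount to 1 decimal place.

Scaling factor: 21/12 = 7/4 = 1.75.
cocoa powder: 125 g × 7/4 ÷ 28.35 g/oz ≈ 7.7 oz
pumpkin purée: 75 g × 7/4 ÷ 28.35 g/oz ≈ 4.6 oz
brown sugar: 2.75 cup × 7/4 ≈ 4.8 cup
applesauce: 600 mL × 7/4 ÷ 240 mL/cup ≈ 4.4 cup

cocoa powder: 7.7 oz; pumpkin purée: 4.6 oz; brown sugar: 4.8 cup; applesauce: 4.4 cup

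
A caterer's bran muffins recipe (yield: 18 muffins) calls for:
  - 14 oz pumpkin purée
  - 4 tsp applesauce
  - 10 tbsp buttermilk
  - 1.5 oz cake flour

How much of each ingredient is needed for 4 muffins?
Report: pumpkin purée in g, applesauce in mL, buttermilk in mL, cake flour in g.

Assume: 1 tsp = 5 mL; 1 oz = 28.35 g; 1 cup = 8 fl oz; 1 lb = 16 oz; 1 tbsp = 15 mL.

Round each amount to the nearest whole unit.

pumpkin purée: 88 g; applesauce: 4 mL; buttermilk: 33 mL; cake flour: 9 g

Scaling factor: 4/18 = 2/9.
pumpkin purée: 14 oz × 2/9 × 28.35 g/oz ≈ 88 g
applesauce: 4 tsp × 2/9 × 5 mL/tsp ≈ 4 mL
buttermilk: 10 tbsp × 2/9 × 15 mL/tbsp ≈ 33 mL
cake flour: 1.5 oz × 2/9 × 28.35 g/oz ≈ 9 g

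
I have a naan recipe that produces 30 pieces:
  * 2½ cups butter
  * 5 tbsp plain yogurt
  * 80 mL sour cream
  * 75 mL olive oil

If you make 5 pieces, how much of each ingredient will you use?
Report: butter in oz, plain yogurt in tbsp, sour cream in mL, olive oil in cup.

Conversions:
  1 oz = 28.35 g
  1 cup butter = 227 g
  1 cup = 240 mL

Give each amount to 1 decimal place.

Scaling factor: 5/30 = 1/6.
butter: 2.5 cup × 1/6 × 227 g/cup ÷ 28.35 g/oz ≈ 3.3 oz
plain yogurt: 5 tbsp × 1/6 ≈ 0.8 tbsp
sour cream: 80 mL × 1/6 ≈ 13.3 mL
olive oil: 75 mL × 1/6 ÷ 240 mL/cup ≈ 0.1 cup

butter: 3.3 oz; plain yogurt: 0.8 tbsp; sour cream: 13.3 mL; olive oil: 0.1 cup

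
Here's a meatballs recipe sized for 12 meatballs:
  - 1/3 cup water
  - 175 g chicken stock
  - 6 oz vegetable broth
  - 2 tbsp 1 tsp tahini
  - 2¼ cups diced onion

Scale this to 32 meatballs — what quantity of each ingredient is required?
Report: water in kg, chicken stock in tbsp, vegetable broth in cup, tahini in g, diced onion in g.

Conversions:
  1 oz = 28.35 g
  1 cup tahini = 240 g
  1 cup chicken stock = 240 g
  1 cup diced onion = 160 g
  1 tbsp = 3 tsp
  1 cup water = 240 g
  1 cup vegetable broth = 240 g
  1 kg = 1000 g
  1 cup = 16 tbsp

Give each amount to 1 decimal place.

Scaling factor: 32/12 = 8/3.
water: 1/3 cup × 8/3 × 240 g/cup ÷ 1000 g/kg ≈ 0.2 kg
chicken stock: 175 g × 8/3 ÷ 240 g/cup × 16 tbsp/cup ≈ 31.1 tbsp
vegetable broth: 6 oz × 8/3 × 28.35 g/oz ÷ 240 g/cup ≈ 1.9 cup
tahini: (2 tbsp + 1 tsp = 7/3 tbsp) × 8/3 ÷ 16 tbsp/cup × 240 g/cup ≈ 93.3 g
diced onion: 2.25 cup × 8/3 × 160 g/cup = 960.0 g

water: 0.2 kg; chicken stock: 31.1 tbsp; vegetable broth: 1.9 cup; tahini: 93.3 g; diced onion: 960.0 g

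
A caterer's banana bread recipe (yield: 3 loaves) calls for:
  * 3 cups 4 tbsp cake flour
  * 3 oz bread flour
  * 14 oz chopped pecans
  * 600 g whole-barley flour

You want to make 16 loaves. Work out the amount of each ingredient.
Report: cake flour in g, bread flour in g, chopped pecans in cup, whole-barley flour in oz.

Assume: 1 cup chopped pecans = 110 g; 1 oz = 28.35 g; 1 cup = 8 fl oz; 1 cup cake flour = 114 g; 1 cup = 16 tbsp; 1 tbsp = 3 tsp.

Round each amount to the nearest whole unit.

cake flour: 1976 g; bread flour: 454 g; chopped pecans: 19 cup; whole-barley flour: 113 oz

Scaling factor: 16/3.
cake flour: (3 cup + 4 tbsp = 3.25 cup) × 16/3 × 114 g/cup = 1976 g
bread flour: 3 oz × 16/3 × 28.35 g/oz ≈ 454 g
chopped pecans: 14 oz × 16/3 × 28.35 g/oz ÷ 110 g/cup ≈ 19 cup
whole-barley flour: 600 g × 16/3 ÷ 28.35 g/oz ≈ 113 oz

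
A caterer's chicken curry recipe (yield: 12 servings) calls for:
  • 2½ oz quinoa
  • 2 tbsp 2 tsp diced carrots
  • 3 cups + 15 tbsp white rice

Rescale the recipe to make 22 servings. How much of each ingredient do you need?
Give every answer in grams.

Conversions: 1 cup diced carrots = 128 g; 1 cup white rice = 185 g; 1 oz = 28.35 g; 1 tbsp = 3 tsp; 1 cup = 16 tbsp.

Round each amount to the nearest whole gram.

Scaling factor: 22/12 = 11/6.
quinoa: 2.5 oz × 11/6 × 28.35 g/oz ≈ 130 g
diced carrots: (2 tbsp + 2 tsp = 8/3 tbsp) × 11/6 ÷ 16 tbsp/cup × 128 g/cup ≈ 39 g
white rice: (3 cup + 15 tbsp = 3.9375 cup) × 11/6 × 185 g/cup ≈ 1335 g

quinoa: 130 g; diced carrots: 39 g; white rice: 1335 g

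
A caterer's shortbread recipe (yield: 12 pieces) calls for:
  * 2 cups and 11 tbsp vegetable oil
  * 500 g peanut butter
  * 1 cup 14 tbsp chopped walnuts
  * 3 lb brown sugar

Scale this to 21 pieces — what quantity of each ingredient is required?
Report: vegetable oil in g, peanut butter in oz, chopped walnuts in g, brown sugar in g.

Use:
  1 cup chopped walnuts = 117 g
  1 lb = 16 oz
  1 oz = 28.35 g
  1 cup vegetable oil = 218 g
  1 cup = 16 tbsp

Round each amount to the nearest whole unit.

Scaling factor: 21/12 = 7/4 = 1.75.
vegetable oil: (2 cup + 11 tbsp = 2.6875 cup) × 7/4 × 218 g/cup ≈ 1025 g
peanut butter: 500 g × 7/4 ÷ 28.35 g/oz ≈ 31 oz
chopped walnuts: (1 cup + 14 tbsp = 1.875 cup) × 7/4 × 117 g/cup ≈ 384 g
brown sugar: 3 lb × 7/4 × 16 oz/lb × 28.35 g/oz ≈ 2381 g

vegetable oil: 1025 g; peanut butter: 31 oz; chopped walnuts: 384 g; brown sugar: 2381 g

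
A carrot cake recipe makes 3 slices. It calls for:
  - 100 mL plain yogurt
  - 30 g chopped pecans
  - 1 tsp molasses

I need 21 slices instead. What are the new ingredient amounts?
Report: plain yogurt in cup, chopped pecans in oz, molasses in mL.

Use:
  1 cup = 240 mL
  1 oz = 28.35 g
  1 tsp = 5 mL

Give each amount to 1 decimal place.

plain yogurt: 2.9 cup; chopped pecans: 7.4 oz; molasses: 35.0 mL

Scaling factor: 21/3 = 7.
plain yogurt: 100 mL × 7 ÷ 240 mL/cup ≈ 2.9 cup
chopped pecans: 30 g × 7 ÷ 28.35 g/oz ≈ 7.4 oz
molasses: 1 tsp × 7 × 5 mL/tsp = 35.0 mL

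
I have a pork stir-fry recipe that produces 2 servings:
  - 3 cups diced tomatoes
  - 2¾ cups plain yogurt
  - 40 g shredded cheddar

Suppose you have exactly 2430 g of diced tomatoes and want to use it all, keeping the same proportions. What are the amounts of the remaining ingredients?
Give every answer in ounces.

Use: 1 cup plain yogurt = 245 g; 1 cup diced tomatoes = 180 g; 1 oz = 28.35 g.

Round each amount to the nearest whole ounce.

plain yogurt: 107 oz; shredded cheddar: 6 oz

The original recipe has 540 g of diced tomatoes, so the scaling factor is 2430 ÷ 540 = 9/2 = 4.5.
plain yogurt: 2.75 cup × 9/2 × 245 g/cup ÷ 28.35 g/oz ≈ 107 oz
shredded cheddar: 40 g × 9/2 ÷ 28.35 g/oz ≈ 6 oz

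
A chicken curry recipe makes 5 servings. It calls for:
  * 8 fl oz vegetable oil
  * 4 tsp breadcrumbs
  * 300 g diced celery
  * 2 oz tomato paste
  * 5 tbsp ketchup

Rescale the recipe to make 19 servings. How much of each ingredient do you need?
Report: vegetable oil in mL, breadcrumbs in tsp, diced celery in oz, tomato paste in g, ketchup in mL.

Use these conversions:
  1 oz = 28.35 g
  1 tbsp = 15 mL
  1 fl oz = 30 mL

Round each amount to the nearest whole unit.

vegetable oil: 912 mL; breadcrumbs: 15 tsp; diced celery: 40 oz; tomato paste: 215 g; ketchup: 285 mL

Scaling factor: 19/5 = 3.8.
vegetable oil: 8 fl oz × 19/5 × 30 mL/fl oz = 912 mL
breadcrumbs: 4 tsp × 19/5 ≈ 15 tsp
diced celery: 300 g × 19/5 ÷ 28.35 g/oz ≈ 40 oz
tomato paste: 2 oz × 19/5 × 28.35 g/oz ≈ 215 g
ketchup: 5 tbsp × 19/5 × 15 mL/tbsp = 285 mL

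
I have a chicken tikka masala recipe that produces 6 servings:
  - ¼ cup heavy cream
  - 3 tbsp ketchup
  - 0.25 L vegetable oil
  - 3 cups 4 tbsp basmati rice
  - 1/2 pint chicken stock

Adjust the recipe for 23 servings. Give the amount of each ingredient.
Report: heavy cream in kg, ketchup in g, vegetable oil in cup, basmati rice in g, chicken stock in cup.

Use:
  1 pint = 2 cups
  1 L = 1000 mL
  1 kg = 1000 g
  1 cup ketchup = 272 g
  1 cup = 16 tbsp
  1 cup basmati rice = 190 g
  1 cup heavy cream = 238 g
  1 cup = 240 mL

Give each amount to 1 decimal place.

heavy cream: 0.2 kg; ketchup: 195.5 g; vegetable oil: 4.0 cup; basmati rice: 2367.1 g; chicken stock: 3.8 cup

Scaling factor: 23/6.
heavy cream: 0.25 cup × 23/6 × 238 g/cup ÷ 1000 g/kg ≈ 0.2 kg
ketchup: 3 tbsp × 23/6 ÷ 16 tbsp/cup × 272 g/cup = 195.5 g
vegetable oil: 0.25 L × 23/6 × 1000 mL/L ÷ 240 mL/cup ≈ 4.0 cup
basmati rice: (3 cup + 4 tbsp = 3.25 cup) × 23/6 × 190 g/cup ≈ 2367.1 g
chicken stock: 0.5 pint × 23/6 × 2 cup/pint ≈ 3.8 cup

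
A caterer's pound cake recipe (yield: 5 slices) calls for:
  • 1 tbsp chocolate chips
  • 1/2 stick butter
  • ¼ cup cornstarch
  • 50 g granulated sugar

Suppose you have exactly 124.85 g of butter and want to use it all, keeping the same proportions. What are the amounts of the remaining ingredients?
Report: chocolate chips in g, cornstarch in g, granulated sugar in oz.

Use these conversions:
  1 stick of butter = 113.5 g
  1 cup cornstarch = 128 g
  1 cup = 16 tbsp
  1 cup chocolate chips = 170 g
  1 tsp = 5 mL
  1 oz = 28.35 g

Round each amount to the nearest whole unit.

chocolate chips: 23 g; cornstarch: 70 g; granulated sugar: 4 oz

The original recipe has 56.75 g of butter, so the scaling factor is 124.85 ÷ 56.75 = 11/5 = 2.2.
chocolate chips: 1 tbsp × 11/5 ÷ 16 tbsp/cup × 170 g/cup ≈ 23 g
cornstarch: 0.25 cup × 11/5 × 128 g/cup ≈ 70 g
granulated sugar: 50 g × 11/5 ÷ 28.35 g/oz ≈ 4 oz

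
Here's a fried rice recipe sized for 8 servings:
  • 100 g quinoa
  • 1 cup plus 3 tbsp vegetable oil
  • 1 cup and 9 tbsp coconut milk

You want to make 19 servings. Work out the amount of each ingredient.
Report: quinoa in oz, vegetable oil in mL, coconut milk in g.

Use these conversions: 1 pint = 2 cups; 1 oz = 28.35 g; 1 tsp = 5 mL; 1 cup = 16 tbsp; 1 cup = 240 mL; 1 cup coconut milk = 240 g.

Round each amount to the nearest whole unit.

quinoa: 8 oz; vegetable oil: 677 mL; coconut milk: 891 g

Scaling factor: 19/8 = 2.375.
quinoa: 100 g × 19/8 ÷ 28.35 g/oz ≈ 8 oz
vegetable oil: (1 cup + 3 tbsp = 1.1875 cup) × 19/8 × 240 mL/cup ≈ 677 mL
coconut milk: (1 cup + 9 tbsp = 1.5625 cup) × 19/8 × 240 g/cup ≈ 891 g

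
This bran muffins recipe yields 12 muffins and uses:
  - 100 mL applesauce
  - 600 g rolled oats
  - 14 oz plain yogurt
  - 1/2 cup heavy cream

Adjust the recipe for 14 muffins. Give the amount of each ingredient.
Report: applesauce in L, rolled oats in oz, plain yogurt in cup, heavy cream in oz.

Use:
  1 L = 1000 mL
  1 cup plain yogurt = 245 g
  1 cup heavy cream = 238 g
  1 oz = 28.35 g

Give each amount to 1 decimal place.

Scaling factor: 14/12 = 7/6.
applesauce: 100 mL × 7/6 ÷ 1000 mL/L ≈ 0.1 L
rolled oats: 600 g × 7/6 ÷ 28.35 g/oz ≈ 24.7 oz
plain yogurt: 14 oz × 7/6 × 28.35 g/oz ÷ 245 g/cup ≈ 1.9 cup
heavy cream: 0.5 cup × 7/6 × 238 g/cup ÷ 28.35 g/oz ≈ 4.9 oz

applesauce: 0.1 L; rolled oats: 24.7 oz; plain yogurt: 1.9 cup; heavy cream: 4.9 oz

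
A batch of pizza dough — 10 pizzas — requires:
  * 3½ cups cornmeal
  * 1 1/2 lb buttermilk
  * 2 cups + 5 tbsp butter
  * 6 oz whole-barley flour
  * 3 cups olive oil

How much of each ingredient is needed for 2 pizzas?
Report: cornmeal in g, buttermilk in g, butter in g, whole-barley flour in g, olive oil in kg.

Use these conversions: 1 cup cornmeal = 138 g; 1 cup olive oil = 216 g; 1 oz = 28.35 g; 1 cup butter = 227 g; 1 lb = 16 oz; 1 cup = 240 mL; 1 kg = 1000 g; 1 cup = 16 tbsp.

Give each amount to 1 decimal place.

Scaling factor: 2/10 = 1/5 = 0.2.
cornmeal: 3.5 cup × 1/5 × 138 g/cup = 96.6 g
buttermilk: 1.5 lb × 1/5 × 16 oz/lb × 28.35 g/oz ≈ 136.1 g
butter: (2 cup + 5 tbsp = 2.3125 cup) × 1/5 × 227 g/cup ≈ 105.0 g
whole-barley flour: 6 oz × 1/5 × 28.35 g/oz ≈ 34.0 g
olive oil: 3 cup × 1/5 × 216 g/cup ÷ 1000 g/kg ≈ 0.1 kg

cornmeal: 96.6 g; buttermilk: 136.1 g; butter: 105.0 g; whole-barley flour: 34.0 g; olive oil: 0.1 kg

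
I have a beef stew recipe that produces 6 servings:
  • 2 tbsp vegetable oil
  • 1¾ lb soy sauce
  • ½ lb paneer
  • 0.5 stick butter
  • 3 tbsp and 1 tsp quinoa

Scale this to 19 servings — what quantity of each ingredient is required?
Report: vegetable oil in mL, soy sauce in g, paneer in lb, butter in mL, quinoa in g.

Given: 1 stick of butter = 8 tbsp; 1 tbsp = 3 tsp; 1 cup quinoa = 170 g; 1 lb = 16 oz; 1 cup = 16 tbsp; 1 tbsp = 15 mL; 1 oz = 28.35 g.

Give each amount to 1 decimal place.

Scaling factor: 19/6.
vegetable oil: 2 tbsp × 19/6 × 15 mL/tbsp = 95.0 mL
soy sauce: 1.75 lb × 19/6 × 16 oz/lb × 28.35 g/oz = 2513.7 g
paneer: 0.5 lb × 19/6 ≈ 1.6 lb
butter: 0.5 stick × 19/6 × 8 tbsp/stick × 15 mL/tbsp = 190.0 mL
quinoa: (3 tbsp + 1 tsp = 10/3 tbsp) × 19/6 ÷ 16 tbsp/cup × 170 g/cup ≈ 112.2 g

vegetable oil: 95.0 mL; soy sauce: 2513.7 g; paneer: 1.6 lb; butter: 190.0 mL; quinoa: 112.2 g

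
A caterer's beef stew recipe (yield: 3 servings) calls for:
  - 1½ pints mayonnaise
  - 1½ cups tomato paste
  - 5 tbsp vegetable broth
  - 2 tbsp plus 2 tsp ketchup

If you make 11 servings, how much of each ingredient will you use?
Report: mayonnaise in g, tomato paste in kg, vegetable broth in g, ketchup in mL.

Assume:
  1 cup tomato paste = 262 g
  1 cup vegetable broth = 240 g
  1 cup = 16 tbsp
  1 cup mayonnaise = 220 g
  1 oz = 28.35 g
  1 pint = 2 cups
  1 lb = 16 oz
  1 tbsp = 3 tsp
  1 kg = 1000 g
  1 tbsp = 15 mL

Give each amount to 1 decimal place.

mayonnaise: 2420.0 g; tomato paste: 1.4 kg; vegetable broth: 275.0 g; ketchup: 146.7 mL

Scaling factor: 11/3.
mayonnaise: 1.5 pint × 11/3 × 2 cup/pint × 220 g/cup = 2420.0 g
tomato paste: 1.5 cup × 11/3 × 262 g/cup ÷ 1000 g/kg ≈ 1.4 kg
vegetable broth: 5 tbsp × 11/3 ÷ 16 tbsp/cup × 240 g/cup = 275.0 g
ketchup: (2 tbsp + 2 tsp = 8/3 tbsp) × 11/3 × 15 mL/tbsp ≈ 146.7 mL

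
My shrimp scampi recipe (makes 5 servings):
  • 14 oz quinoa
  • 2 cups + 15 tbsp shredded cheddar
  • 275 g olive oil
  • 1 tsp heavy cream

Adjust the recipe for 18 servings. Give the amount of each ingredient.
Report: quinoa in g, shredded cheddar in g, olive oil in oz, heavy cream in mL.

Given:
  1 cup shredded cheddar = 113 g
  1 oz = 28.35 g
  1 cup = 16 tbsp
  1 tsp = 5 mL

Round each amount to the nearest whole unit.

quinoa: 1429 g; shredded cheddar: 1195 g; olive oil: 35 oz; heavy cream: 18 mL

Scaling factor: 18/5 = 3.6.
quinoa: 14 oz × 18/5 × 28.35 g/oz ≈ 1429 g
shredded cheddar: (2 cup + 15 tbsp = 2.9375 cup) × 18/5 × 113 g/cup ≈ 1195 g
olive oil: 275 g × 18/5 ÷ 28.35 g/oz ≈ 35 oz
heavy cream: 1 tsp × 18/5 × 5 mL/tsp = 18 mL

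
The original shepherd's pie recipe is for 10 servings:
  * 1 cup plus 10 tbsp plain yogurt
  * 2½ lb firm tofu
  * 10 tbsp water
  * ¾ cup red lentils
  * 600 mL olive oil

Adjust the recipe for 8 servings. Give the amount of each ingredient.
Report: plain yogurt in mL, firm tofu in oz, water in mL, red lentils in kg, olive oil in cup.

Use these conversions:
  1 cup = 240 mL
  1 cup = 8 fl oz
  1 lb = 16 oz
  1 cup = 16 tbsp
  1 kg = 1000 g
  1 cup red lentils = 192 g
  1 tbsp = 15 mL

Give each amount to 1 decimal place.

plain yogurt: 312.0 mL; firm tofu: 32.0 oz; water: 120.0 mL; red lentils: 0.1 kg; olive oil: 2.0 cup

Scaling factor: 8/10 = 4/5 = 0.8.
plain yogurt: (1 cup + 10 tbsp = 1.625 cup) × 4/5 × 240 mL/cup = 312.0 mL
firm tofu: 2.5 lb × 4/5 × 16 oz/lb = 32.0 oz
water: 10 tbsp × 4/5 × 15 mL/tbsp = 120.0 mL
red lentils: 0.75 cup × 4/5 × 192 g/cup ÷ 1000 g/kg ≈ 0.1 kg
olive oil: 600 mL × 4/5 ÷ 240 mL/cup = 2.0 cup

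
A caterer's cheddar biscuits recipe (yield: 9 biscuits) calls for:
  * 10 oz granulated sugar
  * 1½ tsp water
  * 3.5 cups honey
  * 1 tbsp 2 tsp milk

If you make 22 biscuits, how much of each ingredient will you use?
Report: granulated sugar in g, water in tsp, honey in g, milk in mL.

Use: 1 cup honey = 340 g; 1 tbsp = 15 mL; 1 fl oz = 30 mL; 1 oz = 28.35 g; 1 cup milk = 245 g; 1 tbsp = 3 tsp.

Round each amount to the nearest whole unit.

granulated sugar: 693 g; water: 4 tsp; honey: 2909 g; milk: 61 mL

Scaling factor: 22/9.
granulated sugar: 10 oz × 22/9 × 28.35 g/oz = 693 g
water: 1.5 tsp × 22/9 ≈ 4 tsp
honey: 3.5 cup × 22/9 × 340 g/cup ≈ 2909 g
milk: (1 tbsp + 2 tsp = 5/3 tbsp) × 22/9 × 15 mL/tbsp ≈ 61 mL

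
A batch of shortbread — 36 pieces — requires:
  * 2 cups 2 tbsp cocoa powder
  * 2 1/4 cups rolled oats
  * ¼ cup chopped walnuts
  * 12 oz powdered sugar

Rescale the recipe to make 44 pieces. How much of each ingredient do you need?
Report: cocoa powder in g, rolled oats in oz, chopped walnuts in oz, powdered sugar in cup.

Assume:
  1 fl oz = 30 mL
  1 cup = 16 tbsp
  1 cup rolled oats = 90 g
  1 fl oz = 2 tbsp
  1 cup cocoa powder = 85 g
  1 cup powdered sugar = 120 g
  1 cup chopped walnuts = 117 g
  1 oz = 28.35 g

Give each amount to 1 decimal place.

Scaling factor: 44/36 = 11/9.
cocoa powder: (2 cup + 2 tbsp = 2.125 cup) × 11/9 × 85 g/cup ≈ 220.8 g
rolled oats: 2.25 cup × 11/9 × 90 g/cup ÷ 28.35 g/oz ≈ 8.7 oz
chopped walnuts: 0.25 cup × 11/9 × 117 g/cup ÷ 28.35 g/oz ≈ 1.3 oz
powdered sugar: 12 oz × 11/9 × 28.35 g/oz ÷ 120 g/cup ≈ 3.5 cup

cocoa powder: 220.8 g; rolled oats: 8.7 oz; chopped walnuts: 1.3 oz; powdered sugar: 3.5 cup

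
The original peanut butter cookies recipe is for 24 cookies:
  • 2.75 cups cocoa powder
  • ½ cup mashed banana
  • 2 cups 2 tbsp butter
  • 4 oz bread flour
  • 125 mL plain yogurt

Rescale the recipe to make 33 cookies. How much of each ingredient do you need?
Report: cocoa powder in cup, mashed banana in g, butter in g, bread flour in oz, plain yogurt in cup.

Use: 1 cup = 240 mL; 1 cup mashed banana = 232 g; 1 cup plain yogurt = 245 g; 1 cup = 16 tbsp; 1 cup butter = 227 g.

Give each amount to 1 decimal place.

cocoa powder: 3.8 cup; mashed banana: 159.5 g; butter: 663.3 g; bread flour: 5.5 oz; plain yogurt: 0.7 cup

Scaling factor: 33/24 = 11/8 = 1.375.
cocoa powder: 2.75 cup × 11/8 ≈ 3.8 cup
mashed banana: 0.5 cup × 11/8 × 232 g/cup = 159.5 g
butter: (2 cup + 2 tbsp = 2.125 cup) × 11/8 × 227 g/cup ≈ 663.3 g
bread flour: 4 oz × 11/8 = 5.5 oz
plain yogurt: 125 mL × 11/8 ÷ 240 mL/cup ≈ 0.7 cup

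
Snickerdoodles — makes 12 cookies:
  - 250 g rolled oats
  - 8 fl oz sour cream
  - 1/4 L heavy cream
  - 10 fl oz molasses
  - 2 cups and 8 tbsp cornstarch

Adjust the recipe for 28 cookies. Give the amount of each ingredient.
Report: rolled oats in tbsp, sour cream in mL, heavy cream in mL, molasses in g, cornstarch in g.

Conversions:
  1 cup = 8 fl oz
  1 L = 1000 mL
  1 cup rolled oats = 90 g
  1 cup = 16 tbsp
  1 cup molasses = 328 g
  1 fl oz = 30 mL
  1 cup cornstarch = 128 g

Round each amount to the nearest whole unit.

rolled oats: 104 tbsp; sour cream: 560 mL; heavy cream: 583 mL; molasses: 957 g; cornstarch: 747 g

Scaling factor: 28/12 = 7/3.
rolled oats: 250 g × 7/3 ÷ 90 g/cup × 16 tbsp/cup ≈ 104 tbsp
sour cream: 8 fl oz × 7/3 × 30 mL/fl oz = 560 mL
heavy cream: 0.25 L × 7/3 × 1000 mL/L ≈ 583 mL
molasses: 10 fl oz × 7/3 ÷ 8 fl oz/cup × 328 g/cup ≈ 957 g
cornstarch: (2 cup + 8 tbsp = 2.5 cup) × 7/3 × 128 g/cup ≈ 747 g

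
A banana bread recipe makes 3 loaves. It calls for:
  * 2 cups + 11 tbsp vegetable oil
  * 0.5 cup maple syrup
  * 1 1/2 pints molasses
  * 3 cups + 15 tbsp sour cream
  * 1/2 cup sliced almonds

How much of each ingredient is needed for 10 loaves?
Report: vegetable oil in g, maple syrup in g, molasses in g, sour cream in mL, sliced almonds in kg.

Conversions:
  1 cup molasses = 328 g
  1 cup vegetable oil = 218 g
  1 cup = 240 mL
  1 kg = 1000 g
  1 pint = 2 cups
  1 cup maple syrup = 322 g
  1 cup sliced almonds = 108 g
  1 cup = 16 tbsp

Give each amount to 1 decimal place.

Scaling factor: 10/3.
vegetable oil: (2 cup + 11 tbsp = 2.6875 cup) × 10/3 × 218 g/cup ≈ 1952.9 g
maple syrup: 0.5 cup × 10/3 × 322 g/cup ≈ 536.7 g
molasses: 1.5 pint × 10/3 × 2 cup/pint × 328 g/cup = 3280.0 g
sour cream: (3 cup + 15 tbsp = 3.9375 cup) × 10/3 × 240 mL/cup = 3150.0 mL
sliced almonds: 0.5 cup × 10/3 × 108 g/cup ÷ 1000 g/kg ≈ 0.2 kg

vegetable oil: 1952.9 g; maple syrup: 536.7 g; molasses: 3280.0 g; sour cream: 3150.0 mL; sliced almonds: 0.2 kg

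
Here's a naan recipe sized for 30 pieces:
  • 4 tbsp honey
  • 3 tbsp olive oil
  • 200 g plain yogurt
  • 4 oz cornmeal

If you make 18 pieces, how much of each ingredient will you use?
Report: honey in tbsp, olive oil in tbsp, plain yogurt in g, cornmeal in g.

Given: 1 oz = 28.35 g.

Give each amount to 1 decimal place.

Scaling factor: 18/30 = 3/5 = 0.6.
honey: 4 tbsp × 3/5 = 2.4 tbsp
olive oil: 3 tbsp × 3/5 = 1.8 tbsp
plain yogurt: 200 g × 3/5 = 120.0 g
cornmeal: 4 oz × 3/5 × 28.35 g/oz ≈ 68.0 g

honey: 2.4 tbsp; olive oil: 1.8 tbsp; plain yogurt: 120.0 g; cornmeal: 68.0 g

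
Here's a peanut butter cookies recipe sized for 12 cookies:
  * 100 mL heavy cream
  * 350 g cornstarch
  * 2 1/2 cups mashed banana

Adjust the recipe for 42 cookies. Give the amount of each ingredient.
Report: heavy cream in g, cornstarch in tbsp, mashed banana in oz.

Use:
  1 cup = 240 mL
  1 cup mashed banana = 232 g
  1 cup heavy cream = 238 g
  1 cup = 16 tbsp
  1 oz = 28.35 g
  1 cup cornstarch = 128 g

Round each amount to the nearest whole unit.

heavy cream: 347 g; cornstarch: 153 tbsp; mashed banana: 72 oz

Scaling factor: 42/12 = 7/2 = 3.5.
heavy cream: 100 mL × 7/2 ÷ 240 mL/cup × 238 g/cup ≈ 347 g
cornstarch: 350 g × 7/2 ÷ 128 g/cup × 16 tbsp/cup ≈ 153 tbsp
mashed banana: 2.5 cup × 7/2 × 232 g/cup ÷ 28.35 g/oz ≈ 72 oz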